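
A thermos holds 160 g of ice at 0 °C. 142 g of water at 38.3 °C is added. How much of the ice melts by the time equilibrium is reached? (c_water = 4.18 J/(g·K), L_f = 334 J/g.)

Water can give up m c ΔT = 142×4.18×38.3 = 22733 J before reaching 0 °C.
Fully melting the ice requires m_ice L_f = 160×334 = 53440 J.
That's not enough to melt it all — equilibrium is at 0 °C with ice remaining.
Mass melted = 22733/334 ≈ 68.06 g.

m_melted ≈ 68.1 g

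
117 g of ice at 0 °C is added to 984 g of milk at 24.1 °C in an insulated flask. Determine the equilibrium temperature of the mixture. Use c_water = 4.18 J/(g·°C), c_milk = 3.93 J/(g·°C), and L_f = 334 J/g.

T_f ≈ 12.4 °C

Setting the total heat transfer to zero:
latent heat to melt: 117×334 = 39078
  warm the meltwater: 489.06 T
  milk cools: 984×3.93×(T − 24.1) = 3867.1(T − 24.1)
4356.2 T = 93198 − 39078 = 54120
T ≈ 12.42 °C — above 0 °C, consistent with complete melting.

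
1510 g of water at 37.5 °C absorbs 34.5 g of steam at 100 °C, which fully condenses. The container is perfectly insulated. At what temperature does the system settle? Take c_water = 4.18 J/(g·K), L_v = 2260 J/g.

Let T be the final temperature. ΣQ_i = 0:
condense steam: −34.5×2260 = −77970
  condensed water 100 °C→T: 144.21(T − 100)
  water warms: 1510×4.18×(T − 37.5) = 6311.8(T − 37.5)
6456 T = 77970 + 14421 + 236692 = 329084
T ≈ 50.97 °C (< 100 °C, so full condensation is consistent).

T_f ≈ 51.0 °C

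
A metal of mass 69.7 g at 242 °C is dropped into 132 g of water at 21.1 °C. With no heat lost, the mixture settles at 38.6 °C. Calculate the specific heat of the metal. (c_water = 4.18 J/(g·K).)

m_s c (T_s − T_f) = m_water c_water (T_f − T_0):
69.7×c×(242 − 38.6) = 132×4.18×(38.6 − 21.1)
14177 c = 9655.8  ⇒  c ≈ 0.6811 J/(g·K)

c ≈ 0.681 J/(g·K)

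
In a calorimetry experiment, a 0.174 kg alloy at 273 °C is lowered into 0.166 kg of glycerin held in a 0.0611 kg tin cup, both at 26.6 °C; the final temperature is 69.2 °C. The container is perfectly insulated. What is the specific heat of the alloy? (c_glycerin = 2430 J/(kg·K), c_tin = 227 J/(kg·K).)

c ≈ 501 J/(kg·K)

Energy conservation, ΣQ = 0:
0.174×c×(69.2 − 273) + 0.166×2430×(69.2 − 26.6) + 0.0611×227×(69.2 − 26.6) = 0
-35.46 c = -17775
c = -17775/-35.46 ≈ 501.2 J/(kg·K)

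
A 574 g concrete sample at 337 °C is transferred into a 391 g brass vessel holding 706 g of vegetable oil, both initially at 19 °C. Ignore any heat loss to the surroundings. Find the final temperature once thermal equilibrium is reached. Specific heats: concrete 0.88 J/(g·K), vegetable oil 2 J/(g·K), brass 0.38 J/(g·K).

T_f ≈ 96.8 °C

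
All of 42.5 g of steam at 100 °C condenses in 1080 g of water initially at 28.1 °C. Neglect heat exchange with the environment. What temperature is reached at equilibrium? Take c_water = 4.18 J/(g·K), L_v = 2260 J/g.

Setting the total heat transfer to zero:
condense steam: −42.5×2260 = −96050
  condensed water 100 °C→T: 177.65(T − 100)
  original water: 4514.4(T − 28.1)
4692 T = 96050 + 17765 + 126855 = 240670
T ≈ 51.29 °C, under the boiling point, so the assumption holds.

T_f ≈ 51.3 °C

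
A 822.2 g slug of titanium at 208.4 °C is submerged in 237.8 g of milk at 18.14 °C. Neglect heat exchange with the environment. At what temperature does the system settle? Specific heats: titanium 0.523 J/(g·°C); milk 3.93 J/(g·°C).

T_f ≈ 78.1 °C

Set heat shed by the hot body equal to heat absorbed by the cold body:
822.2×0.523×(208.4 − T) = 237.8×3.93×(T − 18.14)
430.01(208.4 − T) = 934.55(T − 18.14)
1364.6 T = 106567  ⇒  T ≈ 78.10 °C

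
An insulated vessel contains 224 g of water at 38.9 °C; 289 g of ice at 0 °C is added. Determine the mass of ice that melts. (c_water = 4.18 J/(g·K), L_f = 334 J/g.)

m_melted ≈ 109 g

Cooling the water to 0 °C releases 224×4.18×38.9 = 36423 J.
Fully melting the ice requires m_ice L_f = 289×334 = 96526 J.
36423 J < 96526 J, so only part of the ice melts and the system sits at 0 °C.
Mass melted = 36423/334 ≈ 109.1 g.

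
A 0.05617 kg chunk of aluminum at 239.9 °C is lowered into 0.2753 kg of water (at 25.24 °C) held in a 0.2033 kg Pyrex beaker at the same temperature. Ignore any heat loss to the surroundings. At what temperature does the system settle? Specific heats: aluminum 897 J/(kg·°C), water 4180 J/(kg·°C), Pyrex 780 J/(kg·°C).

Conservation of energy gives ΣQ = 0:
0.05617·897·(T − 239.9) + 0.2753·4180·(T − 25.24) + 0.2033·780·(T − 25.24) = 0
50.38(T − 239.9) + 1150.8(T − 25.24) + 158.57(T − 25.24) = 0
1359.7 T = 45135
T = 45135 / 1359.7 = 33.2 °C

T_f ≈ 33.2 °C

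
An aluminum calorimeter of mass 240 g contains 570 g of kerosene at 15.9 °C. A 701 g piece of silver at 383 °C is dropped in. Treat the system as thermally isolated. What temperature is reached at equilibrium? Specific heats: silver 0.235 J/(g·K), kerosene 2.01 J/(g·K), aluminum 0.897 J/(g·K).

T_f is the heat-capacity-weighted average of the initial temperatures:
T_f = (164.73*383 + 1145.7*15.9 + 215.28*15.9) / (164.73 + 1145.7 + 215.28)
    = 84733 / 1525.7 ≈ 55.54 °C

T_f ≈ 55.5 °C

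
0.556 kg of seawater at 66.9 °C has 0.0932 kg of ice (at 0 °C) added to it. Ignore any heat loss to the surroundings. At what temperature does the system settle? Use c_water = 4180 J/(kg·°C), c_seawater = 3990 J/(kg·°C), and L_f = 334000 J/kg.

T_f ≈ 45.0 °C

Heat gained plus heat lost sum to zero:
latent heat to melt: 0.0932×334000 = 31129
  meltwater 0→T: 0.0932×4180×T = 389.58 T
  seawater: 2218.4(T − 66.9)
2608 T = 148414 − 31129 = 117285
T ≈ 44.97 °C. Since T > 0 °C, the all-ice-melts assumption holds.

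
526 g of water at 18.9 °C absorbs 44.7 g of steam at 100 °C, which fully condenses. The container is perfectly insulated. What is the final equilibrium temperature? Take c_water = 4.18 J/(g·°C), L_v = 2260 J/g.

T_f ≈ 67.6 °C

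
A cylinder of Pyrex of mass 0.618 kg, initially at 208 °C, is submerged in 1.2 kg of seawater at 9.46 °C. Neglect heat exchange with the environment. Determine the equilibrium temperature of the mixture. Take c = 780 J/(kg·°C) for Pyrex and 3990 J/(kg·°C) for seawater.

T_f ≈ 27.6 °C

Taking heat into each body as positive, Σ m c ΔT = 0:
0.618*780*(T − 208) + 1.2*3990*(T − 9.46) = 0
(482.04 + 4788) T = 482.04*208 + 4788*9.46
T = 145559/5270 ≈ 27.62 °C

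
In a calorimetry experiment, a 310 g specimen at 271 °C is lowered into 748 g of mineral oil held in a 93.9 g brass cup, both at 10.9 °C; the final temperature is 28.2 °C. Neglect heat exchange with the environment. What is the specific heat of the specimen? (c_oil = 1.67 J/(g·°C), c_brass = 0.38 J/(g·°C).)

Net heat exchanged in the isolated system is zero:
310·c·(28.2 − 271) + 748·1.67·(28.2 − 10.9) + 93.9·0.38·(28.2 − 10.9) = 0
-75268 c = -22228
c = -22228/-75268 ≈ 0.2953 J/(g·°C)

c ≈ 0.295 J/(g·°C)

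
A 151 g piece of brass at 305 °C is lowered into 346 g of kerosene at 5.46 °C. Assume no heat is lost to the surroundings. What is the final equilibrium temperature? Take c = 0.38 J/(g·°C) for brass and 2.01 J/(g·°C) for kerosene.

Let T be the final temperature. ΣQ_i = 0:
151*0.38*(T − 305) + 346*2.01*(T − 5.46) = 0
57.38(T − 305) + 695.46(T − 5.46) = 0
752.84 T = 21298
T ≈ 28.29 °C

T_f ≈ 28.3 °C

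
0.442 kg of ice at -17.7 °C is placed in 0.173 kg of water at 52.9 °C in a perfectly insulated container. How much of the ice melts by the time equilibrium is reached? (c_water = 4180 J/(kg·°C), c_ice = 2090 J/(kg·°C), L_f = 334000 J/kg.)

m_melted ≈ 0.0656 kg

Cooling the water to 0 °C releases 0.173·4180·52.9 = 38254 J.
Of that, 0.442·2090·17.7 = 16351 J goes to bring the ice to 0 °C, leaving 21903 J.
To melt every bit of ice: 0.442·334000 = 147628 J.
Since 21903 < 147628 J, not all the ice melts; equilibrium is at 0 °C.
m_melt = 21903 / L_f = 0.06558 kg.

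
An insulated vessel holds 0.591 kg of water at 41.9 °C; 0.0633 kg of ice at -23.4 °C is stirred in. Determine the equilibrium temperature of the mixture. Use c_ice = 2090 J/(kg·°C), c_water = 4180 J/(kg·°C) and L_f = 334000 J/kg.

Taking heat into each body as positive, Σ m c ΔT = 0:
warm ice to 0 °C: 0.0633×2090×(0 − (-23.4)) = 3095.7; melt ice: 0.0633×334000 = 21142; meltwater 0→T: 0.0633×4180×T = 264.59 T; water cools: 0.591×4180×(T − 41.9) = 2470.4(T − 41.9)
2735 T = 103509 − 24238 = 79271
T ≈ 28.98 °C (positive, so assuming full melt was valid).

T_f ≈ 29.0 °C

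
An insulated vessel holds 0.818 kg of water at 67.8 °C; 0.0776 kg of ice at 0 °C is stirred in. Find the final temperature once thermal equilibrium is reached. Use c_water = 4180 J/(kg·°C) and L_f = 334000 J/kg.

Conservation of energy gives ΣQ = 0:
fusion: m_ice L_f = 0.0776×334000 = 25918; meltwater 0→T: 0.0776×4180×T = 324.37 T; water cools: 0.818×4180×(T − 67.8) = 3419.2(T − 67.8)
3743.6 T = 231824 − 25918 = 205906
T ≈ 55.00 °C (positive, so assuming full melt was valid).

T_f ≈ 55.0 °C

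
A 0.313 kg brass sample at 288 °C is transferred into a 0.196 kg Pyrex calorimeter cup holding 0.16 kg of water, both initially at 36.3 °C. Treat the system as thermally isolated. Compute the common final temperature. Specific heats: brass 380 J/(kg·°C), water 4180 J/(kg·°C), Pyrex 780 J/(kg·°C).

T_f ≈ 68.1 °C

Energy conservation, ΣQ = 0:
0.313*380*(T − 288) + 0.16*4180*(T − 36.3) + 0.196*780*(T − 36.3) = 0
(118.94 + 668.8 + 152.88) T = 118.94*288 + 668.8*36.3 + 152.88*36.3
T = 64082/940.62 ≈ 68.13 °C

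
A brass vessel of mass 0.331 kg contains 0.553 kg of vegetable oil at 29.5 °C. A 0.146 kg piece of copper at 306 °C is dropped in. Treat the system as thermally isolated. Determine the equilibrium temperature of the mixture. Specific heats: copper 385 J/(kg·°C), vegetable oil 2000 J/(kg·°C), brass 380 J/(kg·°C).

T_f ≈ 41.6 °C

Taking heat into each body as positive, Σ m c ΔT = 0:
0.146·385·(T − 306) + 0.553·2000·(T − 29.5) + 0.331·380·(T − 29.5) = 0
56.21(T − 306) + 1106(T − 29.5) + 125.78(T − 29.5) = 0
(56.21 + 1106 + 125.78) T = 56.21·306 + 1106·29.5 + 125.78·29.5
T = 53538 / 1288 = 41.6 °C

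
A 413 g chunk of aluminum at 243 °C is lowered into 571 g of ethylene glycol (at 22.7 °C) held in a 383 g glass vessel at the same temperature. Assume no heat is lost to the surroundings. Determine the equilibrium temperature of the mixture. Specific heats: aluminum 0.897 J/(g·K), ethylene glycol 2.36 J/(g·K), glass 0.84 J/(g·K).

T_f ≈ 62.7 °C

Setting the total heat transfer to zero:
413×0.897×(T − 243) + 571×2.36×(T − 22.7) + 383×0.84×(T − 22.7) = 0
2039.7 T = 127915
T ≈ 62.71 °C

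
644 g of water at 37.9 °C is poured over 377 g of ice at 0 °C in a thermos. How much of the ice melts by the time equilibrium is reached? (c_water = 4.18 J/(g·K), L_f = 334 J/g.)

m_melted ≈ 305 g

Cooling the water to 0 °C releases 644·4.18·37.9 = 102024 J.
To melt every bit of ice: 377·334 = 125918 J.
102024 J < 125918 J, so only part of the ice melts and the system sits at 0 °C.
m_melted·334 = 102024  ⇒  m_melted ≈ 305.5 g.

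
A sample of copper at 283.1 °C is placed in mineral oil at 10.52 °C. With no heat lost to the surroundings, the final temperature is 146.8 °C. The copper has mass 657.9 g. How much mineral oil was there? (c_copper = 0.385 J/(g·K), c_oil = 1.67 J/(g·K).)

m ≈ 152 g

Heat lost by the copper = heat gained by the oil:
657.9·0.385·(283.1 − 146.8) = m·1.67·(146.8 − 10.52)
227.59 m = 34524  ⇒  m ≈ 151.7 g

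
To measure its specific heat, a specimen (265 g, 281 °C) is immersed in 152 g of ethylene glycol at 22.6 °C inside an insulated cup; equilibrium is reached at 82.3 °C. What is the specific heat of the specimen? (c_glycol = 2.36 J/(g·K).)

c ≈ 0.407 J/(g·K)

m_s c (T_s − T_f) = m_glycol c_glycol (T_f − T_0):
265×c×(281 − 82.3) = 152×2.36×(82.3 − 22.6)
52656 c = 21416  ⇒  c ≈ 0.4067 J/(g·K)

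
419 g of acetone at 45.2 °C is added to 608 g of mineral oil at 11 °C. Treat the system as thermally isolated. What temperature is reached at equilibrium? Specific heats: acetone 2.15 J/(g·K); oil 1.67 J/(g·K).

T_f ≈ 27.1 °C

Let T be the final temperature. ΣQ_i = 0:
419*2.15*(T − 45.2) + 608*1.67*(T − 11) = 0
900.85(T − 45.2) + 1015.4(T − 11) = 0
1916.2 T = 51887
T = 51887 / 1916.2 = 27.1 °C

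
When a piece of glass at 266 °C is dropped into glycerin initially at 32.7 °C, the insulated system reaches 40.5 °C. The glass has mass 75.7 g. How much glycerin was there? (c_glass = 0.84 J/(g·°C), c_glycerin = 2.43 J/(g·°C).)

Let T be the final temperature. ΣQ_i = 0:
75.7·0.84·(40.5 − 266) + m·2.43·(40.5 − 32.7) = 0
18.95 m = 14339
m = 14339/18.95 ≈ 756.5 g

m ≈ 757 g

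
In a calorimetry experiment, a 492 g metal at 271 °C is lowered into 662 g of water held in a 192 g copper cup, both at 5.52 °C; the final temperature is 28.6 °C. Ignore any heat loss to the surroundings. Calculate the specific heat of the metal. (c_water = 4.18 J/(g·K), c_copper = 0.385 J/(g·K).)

c ≈ 0.55 J/(g·K)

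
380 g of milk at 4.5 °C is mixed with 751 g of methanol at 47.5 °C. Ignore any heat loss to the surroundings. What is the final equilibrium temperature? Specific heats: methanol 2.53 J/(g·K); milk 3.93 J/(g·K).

T_f ≈ 28.6 °C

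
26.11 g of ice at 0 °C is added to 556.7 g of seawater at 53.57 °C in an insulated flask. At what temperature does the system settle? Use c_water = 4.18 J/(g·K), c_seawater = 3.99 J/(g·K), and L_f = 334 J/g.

T_f ≈ 47.3 °C

Energy balance with sensible and latent terms:
melt ice: 26.11·334 = 8720.7; meltwater 0→T: 26.11·4.18·T = 109.14 T; seawater: 2221.2(T − 53.57)
2330.4 T = 118991 − 8720.7 = 110271
T ≈ 47.32 °C — above 0 °C, consistent with complete melting.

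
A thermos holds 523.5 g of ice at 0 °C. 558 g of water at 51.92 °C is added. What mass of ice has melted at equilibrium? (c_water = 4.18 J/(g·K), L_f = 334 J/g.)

Water can give up m c ΔT = 558×4.18×51.92 = 121100 J before reaching 0 °C.
Fully melting the ice requires m_ice L_f = 523.5×334 = 174849 J.
121100 J < 174849 J, so only part of the ice melts and the system sits at 0 °C.
Mass melted = 121100/334 ≈ 362.6 g.

m_melted ≈ 363 g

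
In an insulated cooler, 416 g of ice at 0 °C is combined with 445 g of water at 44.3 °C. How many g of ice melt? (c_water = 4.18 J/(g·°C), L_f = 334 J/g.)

m_melted ≈ 247 g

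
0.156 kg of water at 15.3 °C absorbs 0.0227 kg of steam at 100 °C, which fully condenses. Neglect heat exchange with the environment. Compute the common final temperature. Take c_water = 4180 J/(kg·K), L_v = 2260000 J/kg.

Net heat exchanged in the isolated system is zero:
latent heat released on condensation: 0.0227×2260000 = 51302
  condensate cools 100→T: 0.0227×4180×(T − 100) = 94.89(T − 100)
  water warms: 0.156×4180×(T − 15.3) = 652.08(T − 15.3)
746.97 T = 51302 + 9488.6 + 9976.8 = 70767
T ≈ 94.74 °C, under the boiling point, so the assumption holds.

T_f ≈ 94.7 °C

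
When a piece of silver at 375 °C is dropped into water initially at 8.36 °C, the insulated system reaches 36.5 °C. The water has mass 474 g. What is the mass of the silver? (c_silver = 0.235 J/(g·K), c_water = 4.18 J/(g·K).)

m ≈ 701 g

Conservation of energy gives ΣQ = 0:
m×0.235×(36.5 − 375) + 474×4.18×(36.5 − 8.36) = 0
-79.55 m = -55754
m = -55754/-79.55 ≈ 700.9 g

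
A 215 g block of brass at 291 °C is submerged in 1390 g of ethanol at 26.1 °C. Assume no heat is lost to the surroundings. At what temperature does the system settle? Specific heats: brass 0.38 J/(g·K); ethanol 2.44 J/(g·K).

Conservation of energy gives ΣQ = 0:
215·0.38·(T − 291) + 1390·2.44·(T − 26.1) = 0
(81.7 + 3391.6) T = 81.7·291 + 3391.6·26.1
T = 112295 / 3473.3 = 32.3 °C

T_f ≈ 32.3 °C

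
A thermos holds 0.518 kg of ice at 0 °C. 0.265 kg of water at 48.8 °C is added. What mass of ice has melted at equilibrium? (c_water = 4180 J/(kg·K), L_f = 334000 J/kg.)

Water can give up m c ΔT = 0.265·4180·48.8 = 54056 J before reaching 0 °C.
Melting all 0.518 kg of ice would need 0.518·334000 = 173012 J.
Since 54056 < 173012 J, not all the ice melts; equilibrium is at 0 °C.
m_melt = 54056 / L_f = 0.1618 kg.

m_melted ≈ 0.162 kg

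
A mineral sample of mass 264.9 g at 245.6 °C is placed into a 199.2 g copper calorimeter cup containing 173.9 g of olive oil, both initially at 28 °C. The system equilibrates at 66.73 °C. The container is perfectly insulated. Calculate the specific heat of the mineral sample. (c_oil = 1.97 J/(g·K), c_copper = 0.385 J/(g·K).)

c ≈ 0.343 J/(g·K)

Energy conservation, ΣQ = 0:
264.9·c·(66.73 − 245.6) + 173.9·1.97·(66.73 − 28) + 199.2·0.385·(66.73 − 28) = 0
-47383 c = -16239
c = -16239/-47383 ≈ 0.3427 J/(g·K)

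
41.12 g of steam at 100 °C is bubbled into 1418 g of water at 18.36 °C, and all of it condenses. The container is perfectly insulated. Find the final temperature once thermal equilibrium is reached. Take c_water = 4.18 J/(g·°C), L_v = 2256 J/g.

T_f ≈ 35.9 °C

Let T be the final temperature. ΣQ_i = 0:
condense steam: −41.12·2256 = −92767
  condensed water 100 °C→T: 171.88(T − 100)
  original water: 5927.2(T − 18.36)
6099.1 T = 92767 + 17188 + 108824 = 218779
T ≈ 35.87 °C, under the boiling point, so the assumption holds.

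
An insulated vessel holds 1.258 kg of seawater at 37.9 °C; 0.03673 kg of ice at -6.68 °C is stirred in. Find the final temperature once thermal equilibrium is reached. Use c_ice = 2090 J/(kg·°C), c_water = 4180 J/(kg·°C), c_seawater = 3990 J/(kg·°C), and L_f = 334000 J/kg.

T_f ≈ 34.3 °C

Conservation of energy gives ΣQ = 0:
ice -6.68→0 °C: 0.03673×2090×6.68 = 512.79; latent heat to melt: 0.03673×334000 = 12268; meltwater 0→T: 0.03673×4180×T = 153.53 T; seawater: 5019.4(T − 37.9)
5173 T = 190236 − 12781 = 177455
T ≈ 34.30 °C. Since T > 0 °C, the all-ice-melts assumption holds.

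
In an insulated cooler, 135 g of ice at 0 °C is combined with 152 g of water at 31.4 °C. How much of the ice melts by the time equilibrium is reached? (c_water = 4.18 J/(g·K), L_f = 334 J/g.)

m_melted ≈ 59.7 g

Cooling the water to 0 °C releases 152×4.18×31.4 = 19950 J.
To melt every bit of ice: 135×334 = 45090 J.
19950 J < 45090 J, so only part of the ice melts and the system sits at 0 °C.
Mass melted = 19950/334 ≈ 59.73 g.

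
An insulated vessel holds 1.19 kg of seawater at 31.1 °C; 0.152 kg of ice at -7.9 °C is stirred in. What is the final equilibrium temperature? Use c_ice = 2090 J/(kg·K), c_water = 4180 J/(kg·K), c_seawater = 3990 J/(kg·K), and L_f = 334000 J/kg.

Taking heat into each body as positive, Σ m c ΔT = 0:
ice -7.9→0 °C: 0.152·2090·7.9 = 2509.7; fusion: m_ice L_f = 0.152·334000 = 50768; meltwater 0→T: 0.152·4180·T = 635.36 T; seawater: 4748.1(T − 31.1)
5383.5 T = 147666 − 53278 = 94388
T ≈ 17.53 °C (positive, so assuming full melt was valid).

T_f ≈ 17.5 °C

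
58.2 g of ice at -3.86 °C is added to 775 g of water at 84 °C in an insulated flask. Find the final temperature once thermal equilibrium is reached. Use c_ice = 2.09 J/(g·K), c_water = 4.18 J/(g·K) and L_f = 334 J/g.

T_f ≈ 72.4 °C

Sum of m c ΔT and latent-heat terms is zero:
ice -3.86→0 °C: 58.2×2.09×3.86 = 469.52; latent heat to melt: 58.2×334 = 19439; warm the meltwater: 243.28 T; water cools: 775×4.18×(T − 84) = 3239.5(T − 84)
3482.8 T = 272118 − 19908 = 252210
T ≈ 72.42 °C — above 0 °C, consistent with complete melting.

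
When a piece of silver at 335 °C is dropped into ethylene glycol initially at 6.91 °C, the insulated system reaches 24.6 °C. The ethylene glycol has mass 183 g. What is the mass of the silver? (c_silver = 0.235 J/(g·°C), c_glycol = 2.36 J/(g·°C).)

m ≈ 105 g

Conservation of energy gives ΣQ = 0:
m×0.235×(24.6 − 335) + 183×2.36×(24.6 − 6.91) = 0
-72.94 m = -7640
m = -7640/-72.94 ≈ 104.7 g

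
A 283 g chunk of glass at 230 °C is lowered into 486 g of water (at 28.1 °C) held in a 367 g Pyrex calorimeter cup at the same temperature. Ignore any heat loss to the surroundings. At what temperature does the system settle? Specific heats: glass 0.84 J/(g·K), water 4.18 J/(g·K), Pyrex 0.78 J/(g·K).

T_f ≈ 46.9 °C

Let T be the final temperature. ΣQ_i = 0:
283×0.84×(T − 230) + 486×4.18×(T − 28.1) + 367×0.78×(T − 28.1) = 0
237.72(T − 230) + 2031.5(T − 28.1) + 286.26(T − 28.1) = 0
(237.72 + 2031.5 + 286.26) T = 237.72×230 + 2031.5×28.1 + 286.26×28.1
T ≈ 46.88 °C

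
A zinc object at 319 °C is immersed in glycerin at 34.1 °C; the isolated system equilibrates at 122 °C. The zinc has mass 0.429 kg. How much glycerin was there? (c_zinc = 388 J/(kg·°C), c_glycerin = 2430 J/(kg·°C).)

m ≈ 0.154 kg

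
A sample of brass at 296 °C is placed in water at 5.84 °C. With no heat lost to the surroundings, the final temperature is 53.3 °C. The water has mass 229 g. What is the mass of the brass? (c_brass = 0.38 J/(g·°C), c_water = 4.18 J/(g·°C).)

Energy conservation, ΣQ = 0:
m×0.38×(53.3 − 296) + 229×4.18×(53.3 − 5.84) = 0
-92.23 m = -45430
m = -45430/-92.23 ≈ 492.6 g

m ≈ 493 g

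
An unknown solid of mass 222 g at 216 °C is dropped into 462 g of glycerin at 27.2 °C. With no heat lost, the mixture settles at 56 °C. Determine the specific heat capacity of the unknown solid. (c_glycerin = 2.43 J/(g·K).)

m_s c (T_s − T_f) = m_glycerin c_glycerin (T_f − T_0):
222·c·(216 − 56) = 462·2.43·(56 − 27.2)
35520 c = 32333  ⇒  c ≈ 0.9103 J/(g·K)

c ≈ 0.91 J/(g·K)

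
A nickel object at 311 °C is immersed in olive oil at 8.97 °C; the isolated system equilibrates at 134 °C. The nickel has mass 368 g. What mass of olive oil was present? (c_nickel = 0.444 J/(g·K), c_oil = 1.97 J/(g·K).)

Heat lost by the nickel = heat gained by the oil:
368·0.444·(311 − 134) = m·1.97·(134 − 8.97)
246.31 m = 28920  ⇒  m ≈ 117.4 g

m ≈ 117 g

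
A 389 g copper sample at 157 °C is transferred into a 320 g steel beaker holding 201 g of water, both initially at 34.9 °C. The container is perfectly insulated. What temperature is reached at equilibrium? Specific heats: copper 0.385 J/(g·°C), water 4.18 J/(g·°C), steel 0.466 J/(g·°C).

T_f ≈ 51.0 °C

Energy conservation, ΣQ = 0:
389*0.385*(T − 157) + 201*4.18*(T − 34.9) + 320*0.466*(T − 34.9) = 0
1139.1 T = 58040
T = 58040 / 1139.1 = 51 °C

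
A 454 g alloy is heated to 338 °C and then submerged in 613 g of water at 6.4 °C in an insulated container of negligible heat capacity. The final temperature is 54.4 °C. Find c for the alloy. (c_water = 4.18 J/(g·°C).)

c ≈ 0.955 J/(g·°C)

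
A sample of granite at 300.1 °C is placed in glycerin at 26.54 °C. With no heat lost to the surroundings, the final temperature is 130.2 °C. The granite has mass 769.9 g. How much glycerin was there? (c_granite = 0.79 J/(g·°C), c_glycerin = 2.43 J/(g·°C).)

m ≈ 410 g

Taking heat into each body as positive, Σ m c ΔT = 0:
769.9×0.79×(130.2 − 300.1) + m×2.43×(130.2 − 26.54) = 0
251.89 m = 103337
m = 103337/251.89 ≈ 410.2 g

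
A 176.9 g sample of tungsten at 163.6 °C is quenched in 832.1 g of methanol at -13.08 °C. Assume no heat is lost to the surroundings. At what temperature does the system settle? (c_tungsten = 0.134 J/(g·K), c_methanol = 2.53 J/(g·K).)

Net heat exchanged in the isolated system is zero:
176.9*0.134*(T − 163.6) + 832.1*2.53*(T − (-13.08)) = 0
2128.9 T = -23658
T = -23658 / 2128.9 = -11.1 °C

T_f ≈ -11.1 °C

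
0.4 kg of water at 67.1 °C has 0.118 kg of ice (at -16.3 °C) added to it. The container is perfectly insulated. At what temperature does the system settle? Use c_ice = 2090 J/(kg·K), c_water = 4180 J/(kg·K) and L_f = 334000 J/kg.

Energy conservation, ΣQ = 0:
ice -16.3→0 °C: 0.118×2090×16.3 = 4019.9; fusion: m_ice L_f = 0.118×334000 = 39412; meltwater 0→T: 0.118×4180×T = 493.24 T; water cools: 0.4×4180×(T − 67.1) = 1672(T − 67.1)
2165.2 T = 112191 − 43432 = 68759
T ≈ 31.76 °C (positive, so assuming full melt was valid).

T_f ≈ 31.8 °C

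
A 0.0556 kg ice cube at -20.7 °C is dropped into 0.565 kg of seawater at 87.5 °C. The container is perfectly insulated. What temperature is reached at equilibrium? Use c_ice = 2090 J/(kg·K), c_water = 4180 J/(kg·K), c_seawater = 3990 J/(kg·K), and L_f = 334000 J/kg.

T_f ≈ 70.9 °C

Energy conservation, ΣQ = 0:
warm ice to 0 °C: 0.0556·2090·(0 − (-20.7)) = 2405.4
  latent heat to melt: 0.0556·334000 = 18570
  meltwater 0→T: 0.0556·4180·T = 232.41 T
  seawater: 2254.3(T − 87.5)
2486.8 T = 197256 − 20976 = 176280
T ≈ 70.89 °C — above 0 °C, consistent with complete melting.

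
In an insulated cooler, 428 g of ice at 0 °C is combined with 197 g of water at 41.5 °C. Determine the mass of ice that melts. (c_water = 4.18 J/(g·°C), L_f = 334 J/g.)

m_melted ≈ 102 g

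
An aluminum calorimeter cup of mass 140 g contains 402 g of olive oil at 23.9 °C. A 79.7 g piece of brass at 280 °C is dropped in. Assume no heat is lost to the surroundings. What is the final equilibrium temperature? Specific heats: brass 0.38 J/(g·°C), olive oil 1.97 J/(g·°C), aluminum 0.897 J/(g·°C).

T_f ≈ 32.1 °C

T_f is the heat-capacity-weighted average of the initial temperatures:
T_f = (30.29*280 + 791.94*23.9 + 125.58*23.9) / (30.29 + 791.94 + 125.58)
    = 30409 / 947.81 ≈ 32.08 °C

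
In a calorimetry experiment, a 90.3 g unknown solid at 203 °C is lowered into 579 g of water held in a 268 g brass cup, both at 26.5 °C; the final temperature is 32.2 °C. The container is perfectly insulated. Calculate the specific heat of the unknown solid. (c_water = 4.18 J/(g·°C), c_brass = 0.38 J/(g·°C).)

c ≈ 0.932 J/(g·°C)

Net heat exchanged in the isolated system is zero:
90.3·c·(32.2 − 203) + 579·4.18·(32.2 − 26.5) + 268·0.38·(32.2 − 26.5) = 0
-15423 c = -14376
c = -14376/-15423 ≈ 0.9321 J/(g·°C)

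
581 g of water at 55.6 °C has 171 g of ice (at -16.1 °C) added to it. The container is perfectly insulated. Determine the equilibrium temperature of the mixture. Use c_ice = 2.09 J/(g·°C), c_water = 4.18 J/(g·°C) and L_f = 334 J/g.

Let T be the final temperature. ΣQ_i = 0:
ice -16.1→0 °C: 171·2.09·16.1 = 5754
  melt ice: 171·334 = 57114
  meltwater 0→T: 171·4.18·T = 714.78 T
  water cools: 581·4.18·(T − 55.6) = 2428.6(T − 55.6)
3143.4 T = 135029 − 62868 = 72161
T ≈ 22.96 °C. Since T > 0 °C, the all-ice-melts assumption holds.

T_f ≈ 23.0 °C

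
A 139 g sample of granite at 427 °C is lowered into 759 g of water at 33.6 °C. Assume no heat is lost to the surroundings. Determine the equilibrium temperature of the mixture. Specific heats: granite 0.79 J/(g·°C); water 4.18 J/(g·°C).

T_f ≈ 46.8 °C

|Q_granite| = |Q_water|:
139×0.79×(427 − T) = 759×4.18×(T − 33.6)
109.81(427 − T) = 3172.6(T − 33.6)
3282.4 T = 153489  ⇒  T ≈ 46.76 °C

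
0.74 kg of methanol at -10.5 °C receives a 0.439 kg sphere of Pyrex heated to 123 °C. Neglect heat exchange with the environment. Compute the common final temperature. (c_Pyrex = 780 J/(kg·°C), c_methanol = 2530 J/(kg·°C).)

T_f ≈ 10.1 °C

Setting the total heat transfer to zero:
0.439*780*(T − 123) + 0.74*2530*(T − (-10.5)) = 0
342.42(T − 123) + 1872.2(T − (-10.5)) = 0
(342.42 + 1872.2) T = 342.42*123 + 1872.2*(-10.5)
T = 22460/2214.6 ≈ 10.14 °C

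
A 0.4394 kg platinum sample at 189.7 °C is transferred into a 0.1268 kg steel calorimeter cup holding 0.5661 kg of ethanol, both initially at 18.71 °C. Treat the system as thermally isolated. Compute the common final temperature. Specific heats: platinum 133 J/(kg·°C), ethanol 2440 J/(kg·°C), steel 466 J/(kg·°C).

T_f ≈ 25.4 °C

With ΣQ=0 the equilibrium temperature is the m·c-weighted mean:
T_f = (58.44×189.7 + 1381.3×18.71 + 59.09×18.71) / (58.44 + 1381.3 + 59.09)
    = 38035 / 1498.8 ≈ 25.38 °C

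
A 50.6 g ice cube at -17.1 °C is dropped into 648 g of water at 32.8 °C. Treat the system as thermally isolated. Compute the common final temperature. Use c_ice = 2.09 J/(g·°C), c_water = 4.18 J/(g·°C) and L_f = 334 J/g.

Net heat exchanged in the isolated system is zero:
warm ice to 0 °C: 50.6×2.09×(0 − (-17.1)) = 1808.4; fusion: m_ice L_f = 50.6×334 = 16900; warm the meltwater: 211.51 T; water cools: 648×4.18×(T − 32.8) = 2708.6(T − 32.8)
2920.1 T = 88843 − 18709 = 70135
T ≈ 24.02 °C (positive, so assuming full melt was valid).

T_f ≈ 24.0 °C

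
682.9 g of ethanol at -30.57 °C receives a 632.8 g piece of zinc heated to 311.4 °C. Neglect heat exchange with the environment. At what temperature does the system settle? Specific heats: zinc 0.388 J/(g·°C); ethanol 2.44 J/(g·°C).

T_f ≈ 13.3 °C

With ΣQ=0 the equilibrium temperature is the m·c-weighted mean:
T_f = (245.53×311.4 + 1666.3×(-30.57)) / (245.53 + 1666.3)
    = 25519 / 1911.8 ≈ 13.35 °C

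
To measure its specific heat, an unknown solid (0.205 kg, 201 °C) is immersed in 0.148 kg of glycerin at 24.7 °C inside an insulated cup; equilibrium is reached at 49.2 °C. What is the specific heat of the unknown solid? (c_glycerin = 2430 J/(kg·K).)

Let T be the final temperature. ΣQ_i = 0:
0.205·c·(49.2 − 201) + 0.148·2430·(49.2 − 24.7) = 0
-31.12 c = -8811.2
c = -8811.2/-31.12 ≈ 283.1 J/(kg·K)

c ≈ 283 J/(kg·K)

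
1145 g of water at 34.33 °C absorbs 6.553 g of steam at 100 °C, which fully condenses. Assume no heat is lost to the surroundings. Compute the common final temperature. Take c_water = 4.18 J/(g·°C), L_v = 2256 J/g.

T_f ≈ 37.8 °C

Sum of m c ΔT and latent-heat terms is zero:
condense steam: −6.553·2256 = −14784
  condensed water 100 °C→T: 27.39(T − 100)
  water warms: 1145·4.18·(T − 34.33) = 4786.1(T − 34.33)
4813.5 T = 14784 + 2739.2 + 164307 = 181830
T ≈ 37.77 °C, under the boiling point, so the assumption holds.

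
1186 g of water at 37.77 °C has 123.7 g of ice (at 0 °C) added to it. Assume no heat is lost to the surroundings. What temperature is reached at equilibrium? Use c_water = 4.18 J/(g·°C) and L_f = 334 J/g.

Taking heat into each body as positive, Σ m c ΔT = 0:
fusion: m_ice L_f = 123.7×334 = 41316; warm the meltwater: 517.07 T; water cools: 1186×4.18×(T − 37.77) = 4957.5(T − 37.77)
5474.5 T = 187244 − 41316 = 145928
T ≈ 26.66 °C (positive, so assuming full melt was valid).

T_f ≈ 26.7 °C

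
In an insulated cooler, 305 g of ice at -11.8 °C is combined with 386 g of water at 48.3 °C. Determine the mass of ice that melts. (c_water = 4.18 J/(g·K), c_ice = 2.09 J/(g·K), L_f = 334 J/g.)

m_melted ≈ 211 g

Heat available from the water dropping to 0 °C: 386×4.18×48.3 = 77931 J.
Warming the ice to 0 °C takes 305×2.09×11.8 = 7521.9 J, leaving 70409 J for melting.
Melting all 305 g of ice would need 305×334 = 101870 J.
Since 70409 < 101870 J, not all the ice melts; equilibrium is at 0 °C.
m_melt = 70409 / L_f = 210.8 g.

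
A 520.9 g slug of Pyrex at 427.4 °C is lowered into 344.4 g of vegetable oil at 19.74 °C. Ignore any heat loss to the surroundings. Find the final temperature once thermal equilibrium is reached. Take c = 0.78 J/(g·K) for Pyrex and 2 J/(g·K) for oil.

T_f ≈ 171.0 °C

With ΣQ=0 the equilibrium temperature is the m·c-weighted mean:
T_f = (406.3·427.4 + 688.8·19.74) / (406.3 + 688.8)
    = 187250 / 1095.1 ≈ 170.99 °C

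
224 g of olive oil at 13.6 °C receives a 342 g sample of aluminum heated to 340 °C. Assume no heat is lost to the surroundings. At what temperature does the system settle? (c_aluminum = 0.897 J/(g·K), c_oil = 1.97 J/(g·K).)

T_f ≈ 147.5 °C

Energy conservation, ΣQ = 0:
342·0.897·(T − 340) + 224·1.97·(T − 13.6) = 0
306.77(T − 340) + 441.28(T − 13.6) = 0
748.05 T = 110305
T ≈ 147.46 °C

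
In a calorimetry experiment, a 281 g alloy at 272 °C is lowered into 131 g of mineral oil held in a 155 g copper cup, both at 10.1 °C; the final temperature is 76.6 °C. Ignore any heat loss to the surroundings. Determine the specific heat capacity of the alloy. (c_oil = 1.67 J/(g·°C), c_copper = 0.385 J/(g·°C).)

c ≈ 0.337 J/(g·°C)

Taking heat into each body as positive, Σ m c ΔT = 0:
281·c·(76.6 − 272) + 131·1.67·(76.6 − 10.1) + 155·0.385·(76.6 − 10.1) = 0
-54907 c = -18517
c = -18517/-54907 ≈ 0.3372 J/(g·°C)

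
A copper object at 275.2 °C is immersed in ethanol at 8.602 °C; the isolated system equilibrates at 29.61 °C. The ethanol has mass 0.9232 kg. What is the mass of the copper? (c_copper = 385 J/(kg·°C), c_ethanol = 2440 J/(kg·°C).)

|Q_copper| = |Q_ethanol|:
m·385·(275.2 − 29.61) = 0.9232·2440·(29.61 − 8.602)
94552 m = 47323  ⇒  m ≈ 0.5005 kg

m ≈ 0.5 kg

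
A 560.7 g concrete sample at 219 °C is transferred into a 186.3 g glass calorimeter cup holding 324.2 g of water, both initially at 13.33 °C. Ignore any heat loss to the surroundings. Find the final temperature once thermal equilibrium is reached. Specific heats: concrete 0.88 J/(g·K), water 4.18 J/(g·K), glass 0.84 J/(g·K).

T_f ≈ 63.9 °C

With ΣQ=0 the equilibrium temperature is the m·c-weighted mean:
T_f = (493.42*219 + 1355.2*13.33 + 156.49*13.33) / (493.42 + 1355.2 + 156.49)
    = 128208 / 2005.1 ≈ 63.94 °C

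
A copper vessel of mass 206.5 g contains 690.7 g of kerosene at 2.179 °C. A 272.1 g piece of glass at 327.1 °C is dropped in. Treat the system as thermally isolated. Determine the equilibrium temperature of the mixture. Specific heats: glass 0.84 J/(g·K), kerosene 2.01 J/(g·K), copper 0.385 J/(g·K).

T_f ≈ 46.0 °C

T_f is the heat-capacity-weighted average of the initial temperatures:
T_f = (228.56*327.1 + 1388.3*2.179 + 79.5*2.179) / (228.56 + 1388.3 + 79.5)
    = 77962 / 1696.4 ≈ 45.96 °C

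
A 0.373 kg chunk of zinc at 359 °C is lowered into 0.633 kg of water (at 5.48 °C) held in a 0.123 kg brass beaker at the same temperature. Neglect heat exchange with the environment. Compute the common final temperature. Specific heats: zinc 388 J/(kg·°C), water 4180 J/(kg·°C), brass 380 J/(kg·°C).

T_f = Σ m_i c_i T_i / Σ m_i c_i:
T_f = (144.72·359 + 2645.9·5.48 + 46.74·5.48) / (144.72 + 2645.9 + 46.74)
    = 66712 / 2837.4 ≈ 23.51 °C

T_f ≈ 23.5 °C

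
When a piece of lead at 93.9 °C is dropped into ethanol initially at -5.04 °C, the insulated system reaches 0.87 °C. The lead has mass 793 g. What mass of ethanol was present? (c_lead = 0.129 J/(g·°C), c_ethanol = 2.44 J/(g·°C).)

m ≈ 660 g

|Q_lead| = |Q_ethanol|:
793×0.129×(93.9 − 0.87) = m×2.44×(0.87 − (-5.04))
14.42 m = 9516.7  ⇒  m ≈ 659.9 g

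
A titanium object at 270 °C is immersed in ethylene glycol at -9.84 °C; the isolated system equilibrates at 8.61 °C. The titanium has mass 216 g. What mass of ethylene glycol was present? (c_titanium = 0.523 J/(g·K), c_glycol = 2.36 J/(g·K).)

|Q_titanium| = |Q_glycol|:
216×0.523×(270 − 8.61) = m×2.36×(8.61 − (-9.84))
43.54 m = 29529  ⇒  m ≈ 678.2 g

m ≈ 678 g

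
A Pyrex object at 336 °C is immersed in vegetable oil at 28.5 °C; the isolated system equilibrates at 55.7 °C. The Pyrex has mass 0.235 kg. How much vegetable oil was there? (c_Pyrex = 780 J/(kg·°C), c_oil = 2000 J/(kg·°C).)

Taking heat into each body as positive, Σ m c ΔT = 0:
0.235·780·(55.7 − 336) + m·2000·(55.7 − 28.5) = 0
54400 m = 51379
m = 51379/54400 ≈ 0.9445 kg

m ≈ 0.944 kg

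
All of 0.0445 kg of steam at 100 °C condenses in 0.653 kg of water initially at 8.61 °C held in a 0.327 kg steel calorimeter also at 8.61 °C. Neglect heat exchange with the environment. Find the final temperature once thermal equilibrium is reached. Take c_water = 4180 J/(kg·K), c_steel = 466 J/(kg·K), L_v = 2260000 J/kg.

T_f ≈ 46.9 °C

Setting the total heat transfer to zero:
condense steam: −0.0445×2260000 = −100570
  condensed water 100 °C→T: 186.01(T − 100)
  water warms: 0.653×4180×(T − 8.61) = 2729.5(T − 8.61)
  steel cup: 0.327×466×(T − 8.61) = 152.38(T − 8.61)
3067.9 T = 100570 + 18601 + 24813 = 143984
T ≈ 46.93 °C, under the boiling point, so the assumption holds.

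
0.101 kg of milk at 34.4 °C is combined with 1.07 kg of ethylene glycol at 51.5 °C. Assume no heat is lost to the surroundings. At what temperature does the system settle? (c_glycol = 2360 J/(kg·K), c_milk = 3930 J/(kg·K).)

T_f ≈ 49.2 °C

Heat gained plus heat lost sum to zero:
1.07*2360*(T − 51.5) + 0.101*3930*(T − 34.4) = 0
2525.2(T − 51.5) + 396.93(T − 34.4) = 0
(2525.2 + 396.93) T = 2525.2*51.5 + 396.93*34.4
T ≈ 49.18 °C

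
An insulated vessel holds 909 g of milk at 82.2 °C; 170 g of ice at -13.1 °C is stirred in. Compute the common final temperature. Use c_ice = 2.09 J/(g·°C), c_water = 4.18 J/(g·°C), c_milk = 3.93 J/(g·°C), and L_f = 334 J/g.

Energy balance with sensible and latent terms:
warm ice to 0 °C: 170×2.09×(0 − (-13.1)) = 4654.4
  latent heat to melt: 170×334 = 56780
  warm the meltwater: 710.6 T
  milk cools: 909×3.93×(T − 82.2) = 3572.4(T − 82.2)
4283 T = 293649 − 61434 = 232214
T ≈ 54.22 °C (positive, so assuming full melt was valid).

T_f ≈ 54.2 °C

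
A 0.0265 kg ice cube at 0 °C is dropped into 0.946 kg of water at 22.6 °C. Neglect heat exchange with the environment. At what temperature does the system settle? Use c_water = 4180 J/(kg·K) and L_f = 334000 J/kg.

T_f ≈ 19.8 °C

Let T be the final temperature. ΣQ_i = 0:
latent heat to melt: 0.0265×334000 = 8851
  warm the meltwater: 110.77 T
  water: 3954.3(T − 22.6)
4065 T = 89367 − 8851 = 80516
T ≈ 19.81 °C. Since T > 0 °C, the all-ice-melts assumption holds.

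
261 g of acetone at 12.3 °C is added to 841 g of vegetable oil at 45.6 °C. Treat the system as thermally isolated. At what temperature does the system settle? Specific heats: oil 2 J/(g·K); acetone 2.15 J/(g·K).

T_f ≈ 37.3 °C

Conservation of energy gives ΣQ = 0:
841×2×(T − 45.6) + 261×2.15×(T − 12.3) = 0
1682(T − 45.6) + 561.15(T − 12.3) = 0
2243.2 T = 83601
T ≈ 37.27 °C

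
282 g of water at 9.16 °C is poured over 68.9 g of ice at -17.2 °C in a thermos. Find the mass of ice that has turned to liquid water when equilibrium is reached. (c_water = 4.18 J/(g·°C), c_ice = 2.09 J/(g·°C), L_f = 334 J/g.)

m_melted ≈ 24.9 g

Heat available from the water dropping to 0 °C: 282×4.18×9.16 = 10797 J.
Warming the ice to 0 °C takes 68.9×2.09×17.2 = 2476.8 J, leaving 8320.6 J for melting.
Fully melting the ice requires m_ice L_f = 68.9×334 = 23013 J.
Since 8320.6 < 23013 J, not all the ice melts; equilibrium is at 0 °C.
Mass melted = 8320.6/334 ≈ 24.91 g.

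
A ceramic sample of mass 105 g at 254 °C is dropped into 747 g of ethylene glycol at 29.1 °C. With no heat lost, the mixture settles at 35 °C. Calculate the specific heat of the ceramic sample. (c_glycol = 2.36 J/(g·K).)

c ≈ 0.452 J/(g·K)

Heat lost by the ceramic sample = heat gained by the glycol:
105×c×(254 − 35) = 747×2.36×(35 − 29.1)
22995 c = 10401  ⇒  c ≈ 0.4523 J/(g·K)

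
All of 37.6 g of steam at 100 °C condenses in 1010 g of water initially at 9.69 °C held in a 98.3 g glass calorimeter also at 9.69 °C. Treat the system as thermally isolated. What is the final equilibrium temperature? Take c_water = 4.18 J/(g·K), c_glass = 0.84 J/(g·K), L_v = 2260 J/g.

T_f ≈ 31.9 °C

Conservation of energy gives ΣQ = 0:
condense steam: −37.6×2260 = −84976; condensate cools 100→T: 37.6×4.18×(T − 100) = 157.17(T − 100); water warms: 1010×4.18×(T − 9.69) = 4221.8(T − 9.69); glass cup: 98.3×0.84×(T − 9.69) = 82.57(T − 9.69)
4461.5 T = 84976 + 15717 + 41709 = 142402
T ≈ 31.92 °C, under the boiling point, so the assumption holds.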